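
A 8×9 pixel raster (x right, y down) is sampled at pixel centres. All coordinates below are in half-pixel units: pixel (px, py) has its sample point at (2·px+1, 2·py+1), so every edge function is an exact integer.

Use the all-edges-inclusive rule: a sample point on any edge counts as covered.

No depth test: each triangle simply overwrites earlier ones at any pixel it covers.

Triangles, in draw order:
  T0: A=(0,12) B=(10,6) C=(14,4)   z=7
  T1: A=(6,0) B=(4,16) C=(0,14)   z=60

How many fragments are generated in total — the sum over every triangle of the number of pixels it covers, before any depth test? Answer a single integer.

T0:
  2·area = 4
  edge (0, 12)→(10, 6): d=(10,-6) inclusive
  edge (10, 6)→(14, 4): d=(4,-2) inclusive
  edge (14, 4)→(0, 12): d=(-14,8) inclusive
    (7,1)@(15, 3): e=[0,-2,6] → ·  [on edge]
    (2,4)@(5, 9): e=[0,2,2] → #  [on edge]
    (3,4)@(7, 9): e=[12,6,-14] → ·
    (2,5)@(5, 11): e=[20,10,-26] → ·
  covered (1 px):
    · · · · · · · ·
    · · · · · · · ·
    · · · · · · · ·
    · · · · · · · ·
    · · # · · · · ·
    · · · · · · · ·
    · · · · · · · ·
    · · · · · · · ·
    · · · · · · · ·
T1:
  2·area = 68
  edge (6, 0)→(4, 16): d=(-2,16) inclusive
  edge (4, 16)→(0, 14): d=(-4,-2) inclusive
  edge (0, 14)→(6, 0): d=(6,-14) inclusive
    (2,1)@(5, 3): e=[10,54,4] → #
    (3,1)@(7, 3): e=[-22,58,32] → ·
    (2,2)@(5, 5): e=[6,46,16] → #
    (3,2)@(7, 5): e=[-26,50,44] → ·
    (1,3)@(3, 7): e=[34,34,0] → #  [on edge]
    (3,3)@(7, 7): e=[-30,42,56] → ·
    (1,4)@(3, 9): e=[30,26,12] → #
    (2,4)@(5, 9): e=[-2,30,40] → ·
    (1,5)@(3, 11): e=[26,18,24] → #
    (2,5)@(5, 11): e=[-6,22,52] → ·
    (0,6)@(1, 13): e=[54,6,8] → #
    (2,6)@(5, 13): e=[-10,14,64] → ·
  covered (9 px):
    · · · · · · · ·
    · · # · · · · ·
    · · # · · · · ·
    · # # · · · · ·
    · # · · · · · ·
    · # · · · · · ·
    # # · · · · · ·
    · # · · · · · ·
    · · · · · · · ·

Result: 10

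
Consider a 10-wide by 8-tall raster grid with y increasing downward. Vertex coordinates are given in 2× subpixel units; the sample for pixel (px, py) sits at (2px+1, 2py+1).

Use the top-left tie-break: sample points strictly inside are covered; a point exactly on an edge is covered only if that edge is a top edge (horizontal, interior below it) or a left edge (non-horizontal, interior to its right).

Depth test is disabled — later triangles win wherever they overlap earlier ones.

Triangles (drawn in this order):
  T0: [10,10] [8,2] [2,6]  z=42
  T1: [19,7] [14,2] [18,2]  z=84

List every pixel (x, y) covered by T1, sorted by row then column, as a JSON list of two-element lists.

T0:
  2·area = 56  (B↔C swapped to make it positive)
  edge (10, 10)→(2, 6): d=(-8,-4) top-left  bias=+0
  edge (2, 6)→(8, 2): d=(6,-4) top-left  bias=+0
  edge (8, 2)→(10, 10): d=(2,8) right/bottom  bias=-1
    (3,1)@(7, 3): e=[44,2,10] → X
    (4,1)@(9, 3): e=[52,10,-6] → .
    (2,2)@(5, 5): e=[20,6,30] → X
    (4,2)@(9, 5): e=[36,22,-2] → .
    (2,3)@(5, 7): e=[4,18,34] → X
    (4,3)@(9, 7): e=[20,34,2] → X
    (5,3)@(11, 7): e=[28,42,-14] → .
    (2,4)@(5, 9): e=[-12,30,38] → .
    (3,4)@(7, 9): e=[-4,38,22] → .
    (4,4)@(9, 9): e=[4,46,6] → X
    (5,4)@(11, 9): e=[12,54,-10] → .
    (4,5)@(9, 11): e=[-12,58,10] → .
  covered (7 px):
    . . . . . . . . . .
    . . . X . . . . . .
    . . X X . . . . . .
    . . X X X . . . . .
    . . . . X . . . . .
    . . . . . . . . . .
    . . . . . . . . . .
    . . . . . . . . . .
T1:
  2·area = 20
  edge (19, 7)→(14, 2): d=(-5,-5) top-left  bias=+0
  edge (14, 2)→(18, 2): d=(4,0) top-left  bias=+0
  edge (18, 2)→(19, 7): d=(1,5) right/bottom  bias=-1
    (6,0)@(13, 1): e=[0,-4,24] → .  [on edge]
    (7,1)@(15, 3): e=[0,4,16] → X  [on edge]
    (8,1)@(17, 3): e=[10,4,6] → X
    (9,1)@(19, 3): e=[20,4,-4] → .
    (7,2)@(15, 5): e=[-10,12,18] → .
    (8,2)@(17, 5): e=[0,12,8] → X  [on edge]
    (9,2)@(19, 5): e=[10,12,-2] → .
    (8,3)@(17, 7): e=[-10,20,10] → .
    (9,3)@(19, 7): e=[0,20,0] → .  [on edge]
  covered (3 px):
    . . . . . . . . . .
    . . . . . . . X X .
    . . . . . . . . X .
    . . . . . . . . . .
    . . . . . . . . . .
    . . . . . . . . . .
    . . . . . . . . . .
    . . . . . . . . . .

Final: [[7,1],[8,1],[8,2]]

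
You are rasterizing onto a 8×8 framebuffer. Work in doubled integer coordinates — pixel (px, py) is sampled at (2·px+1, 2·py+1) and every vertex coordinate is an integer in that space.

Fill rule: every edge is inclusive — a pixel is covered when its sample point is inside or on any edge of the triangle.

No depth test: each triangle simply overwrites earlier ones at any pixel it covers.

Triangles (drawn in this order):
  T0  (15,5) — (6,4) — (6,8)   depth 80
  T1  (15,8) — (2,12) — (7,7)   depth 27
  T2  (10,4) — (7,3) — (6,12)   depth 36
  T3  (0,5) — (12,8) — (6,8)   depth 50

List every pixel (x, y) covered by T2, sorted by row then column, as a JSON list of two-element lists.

T0:
  2·area = 36  (B↔C swapped to make it positive)
  edge (15, 5)→(6, 8): d=(-9,3) inclusive
  edge (6, 8)→(6, 4): d=(0,-4) inclusive
  edge (6, 4)→(15, 5): d=(9,1) inclusive
    (3,2)@(7, 5): e=[24,4,8] → █
    (4,2)@(9, 5): e=[18,12,6] → █
    (5,2)@(11, 5): e=[12,20,4] → █
    (6,2)@(13, 5): e=[6,28,2] → █
    (7,2)@(15, 5): e=[0,36,0] → █  [on edge]
    (3,3)@(7, 7): e=[6,4,26] → █
    (4,3)@(9, 7): e=[0,12,24] → █  [on edge]
    (5,3)@(11, 7): e=[-6,20,22] → ·
    (6,3)@(13, 7): e=[-12,28,20] → ·
    (7,3)@(15, 7): e=[-18,36,18] → ·
    (1,4)@(3, 9): e=[0,-12,48] → ·  [on edge]
    (3,4)@(7, 9): e=[-12,4,44] → ·
  covered (7 px):
    · · · · · · · ·
    · · · · · · · ·
    · · · █ █ █ █ █
    · · · █ █ · · ·
    · · · · · · · ·
    · · · · · · · ·
    · · · · · · · ·
    · · · · · · · ·
T1:
  2·area = 45
  edge (15, 8)→(2, 12): d=(-13,4) inclusive
  edge (2, 12)→(7, 7): d=(5,-5) inclusive
  edge (7, 7)→(15, 8): d=(8,1) inclusive
    (6,0)@(13, 1): e=[99,0,-54] → ·  [on edge]
    (5,1)@(11, 3): e=[81,0,-36] → ·  [on edge]
    (4,2)@(9, 5): e=[63,0,-18] → ·  [on edge]
    (3,3)@(7, 7): e=[45,0,0] → █  [on edge]
    (4,3)@(9, 7): e=[37,10,-2] → ·
    (2,4)@(5, 9): e=[27,0,18] → █  [on edge]
    (4,4)@(9, 9): e=[11,20,14] → █
    (5,4)@(11, 9): e=[3,30,12] → █
    (6,4)@(13, 9): e=[-5,40,10] → ·
    (1,5)@(3, 11): e=[9,0,36] → █  [on edge]
    (3,5)@(7, 11): e=[-7,20,32] → ·
    (4,5)@(9, 11): e=[-15,30,30] → ·
    (0,6)@(1, 13): e=[-9,0,54] → ·  [on edge]
  covered (7 px):
    · · · · · · · ·
    · · · · · · · ·
    · · · · · · · ·
    · · · █ · · · ·
    · · █ █ █ █ · ·
    · █ █ · · · · ·
    · · · · · · · ·
    · · · · · · · ·
T2:
  2·area = 28  (B↔C swapped to make it positive)
  edge (10, 4)→(6, 12): d=(-4,8) inclusive
  edge (6, 12)→(7, 3): d=(1,-9) inclusive
  edge (7, 3)→(10, 4): d=(3,1) inclusive
    (0,0)@(1, 1): e=[84,-56,0] → ·  [on edge]
    (3,1)@(7, 3): e=[28,0,0] → █  [on edge]
    (4,1)@(9, 3): e=[12,18,-2] → ·
    (3,2)@(7, 5): e=[20,2,6] → █
    (4,2)@(9, 5): e=[4,20,4] → █
    (5,2)@(11, 5): e=[-12,38,2] → ·
    (6,2)@(13, 5): e=[-28,56,0] → ·  [on edge]
    (3,3)@(7, 7): e=[12,4,12] → █
    (4,3)@(9, 7): e=[-4,22,10] → ·
    (3,4)@(7, 9): e=[4,6,18] → █
    (4,4)@(9, 9): e=[-12,24,16] → ·
    (3,5)@(7, 11): e=[-4,8,24] → ·
  covered (5 px):
    · · · · · · · ·
    · · · █ · · · ·
    · · · █ █ · · ·
    · · · █ · · · ·
    · · · █ · · · ·
    · · · · · · · ·
    · · · · · · · ·
    · · · · · · · ·
T3:
  2·area = 18
  edge (0, 5)→(12, 8): d=(12,3) inclusive
  edge (12, 8)→(6, 8): d=(-6,0) inclusive
  edge (6, 8)→(0, 5): d=(-6,-3) inclusive
    (2,3)@(5, 7): e=[9,6,3] → █
    (3,3)@(7, 7): e=[3,6,9] → █
    (4,3)@(9, 7): e=[-3,6,15] → ·
    (2,4)@(5, 9): e=[33,-6,-9] → ·
    (3,4)@(7, 9): e=[27,-6,-3] → ·
  covered (2 px):
    · · · · · · · ·
    · · · · · · · ·
    · · · · · · · ·
    · · █ █ · · · ·
    · · · · · · · ·
    · · · · · · · ·
    · · · · · · · ·
    · · · · · · · ·

Result: [[3,1],[3,2],[4,2],[3,3],[3,4]]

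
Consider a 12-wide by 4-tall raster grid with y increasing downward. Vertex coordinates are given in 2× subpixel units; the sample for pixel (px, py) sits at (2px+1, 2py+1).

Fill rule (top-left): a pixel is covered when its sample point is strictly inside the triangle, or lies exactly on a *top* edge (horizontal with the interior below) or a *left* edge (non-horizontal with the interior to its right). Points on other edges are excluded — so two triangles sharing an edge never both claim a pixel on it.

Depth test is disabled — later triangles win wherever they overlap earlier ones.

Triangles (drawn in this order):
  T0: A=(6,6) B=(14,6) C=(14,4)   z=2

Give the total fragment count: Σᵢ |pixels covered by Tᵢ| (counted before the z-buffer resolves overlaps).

T0:
  2·area = 16  (B↔C swapped to make it positive)
  edge (6, 6)→(14, 4): d=(8,-2) top-left  bias=+0
  edge (14, 4)→(14, 6): d=(0,2) right/bottom  bias=-1
  edge (14, 6)→(6, 6): d=(-8,0) right/bottom  bias=-1
    (5,2)@(11, 5): e=[2,6,8] → #
    (6,2)@(13, 5): e=[6,2,8] → #
    (7,2)@(15, 5): e=[10,-2,8] → ·
    (5,3)@(11, 7): e=[18,6,-8] → ·
    (6,3)@(13, 7): e=[22,2,-8] → ·
  covered (2 px):
    · · · · · · · · · · · ·
    · · · · · · · · · · · ·
    · · · · · # # · · · · ·
    · · · · · · · · · · · ·

Answer: 2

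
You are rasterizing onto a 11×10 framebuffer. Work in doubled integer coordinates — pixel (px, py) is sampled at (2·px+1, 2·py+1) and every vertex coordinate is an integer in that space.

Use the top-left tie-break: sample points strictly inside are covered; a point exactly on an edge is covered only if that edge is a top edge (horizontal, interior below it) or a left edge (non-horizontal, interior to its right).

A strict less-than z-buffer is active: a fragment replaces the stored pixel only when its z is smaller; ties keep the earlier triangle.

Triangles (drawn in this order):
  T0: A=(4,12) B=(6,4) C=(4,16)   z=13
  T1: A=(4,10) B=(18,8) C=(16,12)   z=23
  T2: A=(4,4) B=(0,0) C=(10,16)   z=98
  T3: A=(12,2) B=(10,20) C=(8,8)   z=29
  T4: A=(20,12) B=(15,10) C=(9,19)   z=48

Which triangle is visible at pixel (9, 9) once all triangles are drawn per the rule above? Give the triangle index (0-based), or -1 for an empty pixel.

T0:
  2·area = 8
  edge (4, 12)→(6, 4): d=(2,-8) top-left  bias=+0
  edge (6, 4)→(4, 16): d=(-2,12) right/bottom  bias=-1
  edge (4, 16)→(4, 12): d=(0,-4) top-left  bias=+0
    (2,4)@(5, 9): e=[2,2,4] → █
    (3,4)@(7, 9): e=[18,-22,12] → ·
    (2,5)@(5, 11): e=[6,-2,4] → ·
  covered (1 px):
    · · · · · · · · · · ·
    · · · · · · · · · · ·
    · · · · · · · · · · ·
    · · · · · · · · · · ·
    · · █ · · · · · · · ·
    · · · · · · · · · · ·
    · · · · · · · · · · ·
    · · · · · · · · · · ·
    · · · · · · · · · · ·
    · · · · · · · · · · ·
T1:
  2·area = 52
  edge (4, 10)→(18, 8): d=(14,-2) top-left  bias=+0
  edge (18, 8)→(16, 12): d=(-2,4) right/bottom  bias=-1
  edge (16, 12)→(4, 10): d=(-12,-2) top-left  bias=+0
    (5,4)@(11, 9): e=[0,26,26] → █  [on edge]
    (6,4)@(13, 9): e=[4,18,30] → █
    (7,4)@(15, 9): e=[8,10,34] → █
    (8,4)@(17, 9): e=[12,2,38] → █
    (9,4)@(19, 9): e=[16,-6,42] → ·
    (5,5)@(11, 11): e=[28,22,2] → █
    (8,5)@(17, 11): e=[40,-2,14] → ·
    (5,6)@(11, 13): e=[56,18,-22] → ·
    (6,6)@(13, 13): e=[60,10,-18] → ·
    (7,6)@(15, 13): e=[64,2,-14] → ·
  covered (7 px):
    · · · · · · · · · · ·
    · · · · · · · · · · ·
    · · · · · · · · · · ·
    · · · · · · · · · · ·
    · · · · · █ █ █ █ · ·
    · · · · · █ █ █ · · ·
    · · · · · · · · · · ·
    · · · · · · · · · · ·
    · · · · · · · · · · ·
    · · · · · · · · · · ·
T2:
  2·area = 24  (B↔C swapped to make it positive)
  edge (4, 4)→(10, 16): d=(6,12) right/bottom  bias=-1
  edge (10, 16)→(0, 0): d=(-10,-16) top-left  bias=+0
  edge (0, 0)→(4, 4): d=(4,4) right/bottom  bias=-1
    (0,0)@(1, 1): e=[18,6,0] → ·  [on edge]
    (1,1)@(3, 3): e=[6,18,0] → ·  [on edge]
    (2,2)@(5, 5): e=[-6,30,0] → ·  [on edge]
    (2,3)@(5, 7): e=[6,10,8] → █
    (3,3)@(7, 7): e=[-18,42,0] → ·  [on edge]
    (2,4)@(5, 9): e=[18,-10,16] → ·
    (4,4)@(9, 9): e=[-30,54,0] → ·  [on edge]
    (3,5)@(7, 11): e=[6,2,16] → █
    (4,5)@(9, 11): e=[-18,34,8] → ·
    (5,5)@(11, 11): e=[-42,66,0] → ·  [on edge]
    (3,6)@(7, 13): e=[18,-18,24] → ·
    (6,6)@(13, 13): e=[-54,78,0] → ·  [on edge]
    (7,7)@(15, 15): e=[-66,90,0] → ·  [on edge]
    (8,8)@(17, 17): e=[-78,102,0] → ·  [on edge]
    (9,9)@(19, 19): e=[-90,114,0] → ·  [on edge]
  covered (2 px):
    · · · · · · · · · · ·
    · · · · · · · · · · ·
    · · · · · · · · · · ·
    · · █ · · · · · · · ·
    · · · · · · · · · · ·
    · · · █ · · · · · · ·
    · · · · · · · · · · ·
    · · · · · · · · · · ·
    · · · · · · · · · · ·
    · · · · · · · · · · ·
T3:
  2·area = 60
  edge (12, 2)→(10, 20): d=(-2,18) right/bottom  bias=-1
  edge (10, 20)→(8, 8): d=(-2,-12) top-left  bias=+0
  edge (8, 8)→(12, 2): d=(4,-6) top-left  bias=+0
    (5,2)@(11, 5): e=[12,42,6] → █
    (6,2)@(13, 5): e=[-24,66,18] → ·
    (4,3)@(9, 7): e=[44,14,2] → █
    (6,3)@(13, 7): e=[-28,62,26] → ·
    (4,4)@(9, 9): e=[40,10,10] → █
    (6,4)@(13, 9): e=[-32,58,34] → ·
    (4,5)@(9, 11): e=[36,6,18] → █
    (5,5)@(11, 11): e=[0,30,30] → ·  [on edge]
    (4,6)@(9, 13): e=[32,2,26] → █
    (5,6)@(11, 13): e=[-4,26,38] → ·
    (4,7)@(9, 15): e=[28,-2,34] → ·
  covered (7 px):
    · · · · · · · · · · ·
    · · · · · · · · · · ·
    · · · · · █ · · · · ·
    · · · · █ █ · · · · ·
    · · · · █ █ · · · · ·
    · · · · █ · · · · · ·
    · · · · █ · · · · · ·
    · · · · · · · · · · ·
    · · · · · · · · · · ·
    · · · · · · · · · · ·
T4:
  2·area = 57  (B↔C swapped to make it positive)
  edge (20, 12)→(9, 19): d=(-11,7) right/bottom  bias=-1
  edge (9, 19)→(15, 10): d=(6,-9) top-left  bias=+0
  edge (15, 10)→(20, 12): d=(5,2) right/bottom  bias=-1
    (10,0)@(21, 1): e=[114,0,-57] → ·  [on edge]
    (8,3)@(17, 7): e=[76,0,-19] → ·  [on edge]
    (7,5)@(15, 11): e=[46,6,5] → █
    (8,5)@(17, 11): e=[32,24,1] → █
    (9,5)@(19, 11): e=[18,42,-3] → ·
    (6,6)@(13, 13): e=[38,0,19] → █  [on edge]
    (9,6)@(19, 13): e=[-4,54,7] → ·
    (6,7)@(13, 15): e=[16,12,29] → █
    (8,7)@(17, 15): e=[-12,48,21] → ·
    (5,8)@(11, 17): e=[8,6,43] → █
    (6,8)@(13, 17): e=[-6,24,39] → ·
    (7,8)@(15, 17): e=[-20,42,35] → ·
    (4,9)@(9, 19): e=[0,0,57] → ·  [on edge]
  covered (8 px):
    · · · · · · · · · · ·
    · · · · · · · · · · ·
    · · · · · · · · · · ·
    · · · · · · · · · · ·
    · · · · · · · · · · ·
    · · · · · · · █ █ · ·
    · · · · · · █ █ █ · ·
    · · · · · · █ █ · · ·
    · · · · · █ · · · · ·
    · · · · · · · · · · ·

Z-buffer (winner per pixel, '.' = empty):
  . . . . . . . . . . .
  . . . . . . . . . . .
  . . . . . 3 . . . . .
  . . 2 . 3 3 . . . . .
  . . 0 . 3 1 1 1 1 . .
  . . . 2 3 1 1 1 4 . .
  . . . . 3 . 4 4 4 . .
  . . . . . . 4 4 . . .
  . . . . . 4 . . . . .
  . . . . . . . . . . .

Final: -1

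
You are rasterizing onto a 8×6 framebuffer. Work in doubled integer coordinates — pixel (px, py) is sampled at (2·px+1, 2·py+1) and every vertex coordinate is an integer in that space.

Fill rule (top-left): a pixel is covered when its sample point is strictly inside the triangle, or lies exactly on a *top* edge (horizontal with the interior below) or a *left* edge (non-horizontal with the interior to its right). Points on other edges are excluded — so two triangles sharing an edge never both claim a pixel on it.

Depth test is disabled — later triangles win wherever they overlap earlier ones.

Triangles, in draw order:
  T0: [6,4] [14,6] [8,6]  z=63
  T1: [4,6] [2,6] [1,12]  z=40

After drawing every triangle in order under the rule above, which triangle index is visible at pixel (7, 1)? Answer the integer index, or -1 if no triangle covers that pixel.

T0:
  2·area = 12
  edge (6, 4)→(14, 6): d=(8,2) right/bottom  bias=-1
  edge (14, 6)→(8, 6): d=(-6,0) right/bottom  bias=-1
  edge (8, 6)→(6, 4): d=(-2,-2) top-left  bias=+0
    (1,0)@(3, 1): e=[-18,30,0] → ·  [on edge]
    (2,1)@(5, 3): e=[-6,18,0] → ·  [on edge]
    (3,2)@(7, 5): e=[6,6,0] → #  [on edge]
    (4,2)@(9, 5): e=[2,6,4] → #
    (5,2)@(11, 5): e=[-2,6,8] → ·
    (3,3)@(7, 7): e=[22,-6,-4] → ·
    (4,3)@(9, 7): e=[18,-6,0] → ·  [on edge]
    (5,4)@(11, 9): e=[30,-18,0] → ·  [on edge]
    (6,5)@(13, 11): e=[42,-30,0] → ·  [on edge]
  covered (2 px):
    · · · · · · · ·
    · · · · · · · ·
    · · · # # · · ·
    · · · · · · · ·
    · · · · · · · ·
    · · · · · · · ·
T1:
  2·area = 12  (B↔C swapped to make it positive)
  edge (4, 6)→(1, 12): d=(-3,6) right/bottom  bias=-1
  edge (1, 12)→(2, 6): d=(1,-6) top-left  bias=+0
  edge (2, 6)→(4, 6): d=(2,0) top-left  bias=+0
    (1,3)@(3, 7): e=[3,7,2] → #
    (2,3)@(5, 7): e=[-9,19,2] → ·
    (1,4)@(3, 9): e=[-3,9,6] → ·
  covered (1 px):
    · · · · · · · ·
    · · · · · · · ·
    · · · · · · · ·
    · # · · · · · ·
    · · · · · · · ·
    · · · · · · · ·

Z-buffer (winner per pixel, '.' = empty):
  . . . . . . . .
  . . . . . . . .
  . . . 0 0 . . .
  . 1 . . . . . .
  . . . . . . . .
  . . . . . . . .

Answer: -1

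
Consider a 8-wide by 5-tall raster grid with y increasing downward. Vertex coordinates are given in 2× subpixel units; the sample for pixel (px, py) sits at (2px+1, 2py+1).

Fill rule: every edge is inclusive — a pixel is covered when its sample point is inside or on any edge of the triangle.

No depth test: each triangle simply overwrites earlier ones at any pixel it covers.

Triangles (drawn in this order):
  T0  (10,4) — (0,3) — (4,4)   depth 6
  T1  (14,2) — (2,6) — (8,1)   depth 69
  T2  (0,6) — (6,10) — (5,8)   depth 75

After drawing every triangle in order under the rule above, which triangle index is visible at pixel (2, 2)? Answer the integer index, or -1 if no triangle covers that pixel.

T0:
  2·area = 6  (B↔C swapped to make it positive)
  edge (10, 4)→(4, 4): d=(-6,0) inclusive
  edge (4, 4)→(0, 3): d=(-4,-1) inclusive
  edge (0, 3)→(10, 4): d=(10,1) inclusive
  covered (0 px):
    · · · · · · · ·
    · · · · · · · ·
    · · · · · · · ·
    · · · · · · · ·
    · · · · · · · ·
T1:
  2·area = 36
  edge (14, 2)→(2, 6): d=(-12,4) inclusive
  edge (2, 6)→(8, 1): d=(6,-5) inclusive
  edge (8, 1)→(14, 2): d=(6,1) inclusive
    (3,1)@(7, 3): e=[16,7,13] → █
    (4,1)@(9, 3): e=[8,17,11] → █
    (5,1)@(11, 3): e=[0,27,9] → █  [on edge]
    (6,1)@(13, 3): e=[-8,37,7] → ·
    (2,2)@(5, 5): e=[0,9,27] → █  [on edge]
    (3,2)@(7, 5): e=[-8,19,25] → ·
    (4,2)@(9, 5): e=[-16,29,23] → ·
    (5,2)@(11, 5): e=[-24,39,21] → ·
    (2,3)@(5, 7): e=[-24,21,39] → ·
  covered (4 px):
    · · · · · · · ·
    · · · █ █ █ · ·
    · · █ · · · · ·
    · · · · · · · ·
    · · · · · · · ·
T2:
  2·area = 8  (B↔C swapped to make it positive)
  edge (0, 6)→(5, 8): d=(5,2) inclusive
  edge (5, 8)→(6, 10): d=(1,2) inclusive
  edge (6, 10)→(0, 6): d=(-6,-4) inclusive
    (2,4)@(5, 9): e=[5,1,2] → █
    (3,4)@(7, 9): e=[1,-3,10] → ·
  covered (1 px):
    · · · · · · · ·
    · · · · · · · ·
    · · · · · · · ·
    · · · · · · · ·
    · · █ · · · · ·

Z-buffer (winner per pixel, '.' = empty):
  . . . . . . . .
  . . . 1 1 1 . .
  . . 1 . . . . .
  . . . . . . . .
  . . 2 . . . . .

Result: 1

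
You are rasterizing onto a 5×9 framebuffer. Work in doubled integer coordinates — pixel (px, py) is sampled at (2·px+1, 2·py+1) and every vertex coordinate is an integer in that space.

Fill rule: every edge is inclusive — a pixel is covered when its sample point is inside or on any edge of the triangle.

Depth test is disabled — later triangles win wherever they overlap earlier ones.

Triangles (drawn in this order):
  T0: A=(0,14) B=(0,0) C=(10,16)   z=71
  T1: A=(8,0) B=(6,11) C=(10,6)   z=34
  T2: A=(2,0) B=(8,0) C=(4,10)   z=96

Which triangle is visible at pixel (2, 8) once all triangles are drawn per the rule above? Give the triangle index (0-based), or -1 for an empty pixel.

T0:
  2·area = 140
  edge (0, 14)→(0, 0): d=(0,-14) inclusive
  edge (0, 0)→(10, 16): d=(10,16) inclusive
  edge (10, 16)→(0, 14): d=(-10,-2) inclusive
    (0,1)@(1, 3): e=[14,14,112] → X
    (1,1)@(3, 3): e=[42,-18,116] → .
    (0,2)@(1, 5): e=[14,34,92] → X
    (1,2)@(3, 5): e=[42,2,96] → X
    (2,2)@(5, 5): e=[70,-30,100] → .
    (0,3)@(1, 7): e=[14,54,72] → X
    (2,3)@(5, 7): e=[70,-10,80] → .
    (0,4)@(1, 9): e=[14,74,52] → X
    (2,4)@(5, 9): e=[70,10,60] → X
    (3,4)@(7, 9): e=[98,-22,64] → .
    (0,5)@(1, 11): e=[14,94,32] → X
    (3,5)@(7, 11): e=[98,-2,44] → .
    (2,7)@(5, 15): e=[70,70,0] → X  [on edge]
  covered (18 px):
    . . . . .
    X . . . .
    X X . . .
    X X . . .
    X X X . .
    X X X . .
    X X X X .
    . . X X X
    . . . . .
T1:
  2·area = 34  (B↔C swapped to make it positive)
  edge (8, 0)→(10, 6): d=(2,6) inclusive
  edge (10, 6)→(6, 11): d=(-4,5) inclusive
  edge (6, 11)→(8, 0): d=(2,-11) inclusive
    (4,1)@(9, 3): e=[0,17,17] → X  [on edge]
    (4,2)@(9, 5): e=[4,9,21] → X
    (3,3)@(7, 7): e=[20,11,3] → X
    (3,4)@(7, 9): e=[24,3,7] → X
    (4,4)@(9, 9): e=[12,-7,29] → .
    (3,5)@(7, 11): e=[28,-5,11] → .
  covered (5 px):
    . . . . .
    . . . . X
    . . . . X
    . . . X X
    . . . X .
    . . . . .
    . . . . .
    . . . . .
    . . . . .
T2:
  2·area = 60
  edge (2, 0)→(8, 0): d=(6,0) inclusive
  edge (8, 0)→(4, 10): d=(-4,10) inclusive
  edge (4, 10)→(2, 0): d=(-2,-10) inclusive
    (1,0)@(3, 1): e=[6,46,8] → X
    (2,0)@(5, 1): e=[6,26,28] → X
    (3,0)@(7, 1): e=[6,6,48] → X
    (4,0)@(9, 1): e=[6,-14,68] → .
    (1,1)@(3, 3): e=[18,38,4] → X
    (3,1)@(7, 3): e=[18,-2,44] → .
    (1,2)@(3, 5): e=[30,30,0] → X  [on edge]
    (3,2)@(7, 5): e=[30,-10,40] → .
    (1,3)@(3, 7): e=[42,22,-4] → .
    (2,3)@(5, 7): e=[42,2,16] → X
    (3,3)@(7, 7): e=[42,-18,36] → .
    (2,4)@(5, 9): e=[54,-6,12] → .
    (2,7)@(5, 15): e=[90,-30,0] → .  [on edge]
  covered (8 px):
    . X X X .
    . X X . .
    . X X . .
    . . X . .
    . . . . .
    . . . . .
    . . . . .
    . . . . .
    . . . . .

Z-buffer (winner per pixel, '.' = empty):
  . 2 2 2 .
  0 2 2 . 1
  0 2 2 . 1
  0 0 2 1 1
  0 0 0 1 .
  0 0 0 . .
  0 0 0 0 .
  . . 0 0 0
  . . . . .

Result: -1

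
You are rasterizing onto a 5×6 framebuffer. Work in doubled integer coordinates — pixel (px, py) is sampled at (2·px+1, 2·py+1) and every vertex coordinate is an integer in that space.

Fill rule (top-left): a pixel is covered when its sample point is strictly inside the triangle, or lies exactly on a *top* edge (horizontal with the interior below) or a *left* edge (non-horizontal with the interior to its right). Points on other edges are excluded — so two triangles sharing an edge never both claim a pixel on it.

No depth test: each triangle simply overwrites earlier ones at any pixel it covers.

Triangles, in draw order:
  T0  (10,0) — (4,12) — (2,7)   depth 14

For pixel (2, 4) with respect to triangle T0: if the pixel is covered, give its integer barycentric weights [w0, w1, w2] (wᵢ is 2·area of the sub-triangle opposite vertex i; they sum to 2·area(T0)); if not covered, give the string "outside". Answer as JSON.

T0:
  2·area = 54
  edge (10, 0)→(4, 12): d=(-6,12) right/bottom  bias=-1
  edge (4, 12)→(2, 7): d=(-2,-5) top-left  bias=+0
  edge (2, 7)→(10, 0): d=(8,-7) top-left  bias=+0
    (4,0)@(9, 1): e=[6,47,1] → #
    (3,1)@(7, 3): e=[18,33,3] → #
    (4,1)@(9, 3): e=[-6,43,17] → ·
    (2,2)@(5, 5): e=[30,19,5] → #
    (4,2)@(9, 5): e=[-18,39,33] → ·
    (1,3)@(3, 7): e=[42,5,7] → #
    (3,3)@(7, 7): e=[-6,25,35] → ·
    (1,4)@(3, 9): e=[30,1,23] → #
    (3,4)@(7, 9): e=[-18,21,51] → ·
    (1,5)@(3, 11): e=[18,-3,39] → ·
    (2,5)@(5, 11): e=[-6,7,53] → ·
  covered (8 px):
    · · · · #
    · · · # ·
    · · # # ·
    · # # · ·
    · # # · ·
    · · · · ·

Result: [11,37,6]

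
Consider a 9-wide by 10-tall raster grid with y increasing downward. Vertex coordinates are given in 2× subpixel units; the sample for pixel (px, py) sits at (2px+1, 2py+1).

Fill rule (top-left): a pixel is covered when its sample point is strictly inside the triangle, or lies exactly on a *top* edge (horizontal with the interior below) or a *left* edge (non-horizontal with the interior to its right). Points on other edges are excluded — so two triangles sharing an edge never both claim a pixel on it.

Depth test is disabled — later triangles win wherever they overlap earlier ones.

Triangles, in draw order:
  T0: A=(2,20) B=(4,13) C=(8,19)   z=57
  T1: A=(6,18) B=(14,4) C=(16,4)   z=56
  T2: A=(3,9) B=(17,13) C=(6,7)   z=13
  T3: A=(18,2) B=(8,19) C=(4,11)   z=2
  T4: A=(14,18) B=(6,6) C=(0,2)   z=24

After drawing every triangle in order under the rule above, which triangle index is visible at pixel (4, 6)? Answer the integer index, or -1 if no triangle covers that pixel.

T0:
  2·area = 40
  edge (2, 20)→(4, 13): d=(2,-7) top-left  bias=+0
  edge (4, 13)→(8, 19): d=(4,6) right/bottom  bias=-1
  edge (8, 19)→(2, 20): d=(-6,1) right/bottom  bias=-1
    (2,7)@(5, 15): e=[11,2,27] → X
    (3,7)@(7, 15): e=[25,-10,25] → .
    (1,8)@(3, 17): e=[1,22,17] → X
    (3,8)@(7, 17): e=[29,-2,13] → .
    (1,9)@(3, 19): e=[5,30,5] → X
    (3,9)@(7, 19): e=[33,6,1] → X
    (4,9)@(9, 19): e=[47,-6,-1] → .
  covered (6 px):
    . . . . . . . . .
    . . . . . . . . .
    . . . . . . . . .
    . . . . . . . . .
    . . . . . . . . .
    . . . . . . . . .
    . . . . . . . . .
    . . X . . . . . .
    . X X . . . . . .
    . X X X . . . . .
T1:
  2·area = 28
  edge (6, 18)→(14, 4): d=(8,-14) top-left  bias=+0
  edge (14, 4)→(16, 4): d=(2,0) top-left  bias=+0
  edge (16, 4)→(6, 18): d=(-10,14) right/bottom  bias=-1
    (7,2)@(15, 5): e=[22,2,4] → X
    (8,2)@(17, 5): e=[50,2,-24] → .
    (6,3)@(13, 7): e=[10,6,12] → X
    (7,3)@(15, 7): e=[38,6,-16] → .
    (6,4)@(13, 9): e=[26,10,-8] → .
    (5,5)@(11, 11): e=[14,14,0] → .  [on edge]
    (4,6)@(9, 13): e=[2,18,8] → X
    (5,6)@(11, 13): e=[30,18,-20] → .
    (4,7)@(9, 15): e=[18,22,-12] → .
  covered (3 px):
    . . . . . . . . .
    . . . . . . . . .
    . . . . . . . X .
    . . . . . . X . .
    . . . . . . . . .
    . . . . . . . . .
    . . . . X . . . .
    . . . . . . . . .
    . . . . . . . . .
    . . . . . . . . .
T2:
  2·area = 40  (B↔C swapped to make it positive)
  edge (3, 9)→(6, 7): d=(3,-2) top-left  bias=+0
  edge (6, 7)→(17, 13): d=(11,6) right/bottom  bias=-1
  edge (17, 13)→(3, 9): d=(-14,-4) top-left  bias=+0
    (7,0)@(15, 1): e=[0,-120,160] → .  [on edge]
    (4,2)@(9, 5): e=[0,-40,80] → .  [on edge]
    (1,4)@(3, 9): e=[0,40,0] → X  [on edge]
    (2,4)@(5, 9): e=[4,28,8] → X
    (3,4)@(7, 9): e=[8,16,16] → X
    (4,4)@(9, 9): e=[12,4,24] → X
    (5,4)@(11, 9): e=[16,-8,32] → .
    (1,5)@(3, 11): e=[6,62,-28] → .
    (2,5)@(5, 11): e=[10,50,-20] → .
    (3,5)@(7, 11): e=[14,38,-12] → .
    (4,5)@(9, 11): e=[18,26,-4] → .
    (5,5)@(11, 11): e=[22,14,4] → X
    (8,6)@(17, 13): e=[40,0,0] → .  [on edge]
  covered (6 px):
    . . . . . . . . .
    . . . . . . . . .
    . . . . . . . . .
    . . . . . . . . .
    . X X X X . . . .
    . . . . . X X . .
    . . . . . . . . .
    . . . . . . . . .
    . . . . . . . . .
    . . . . . . . . .
T3:
  2·area = 148
  edge (18, 2)→(8, 19): d=(-10,17) right/bottom  bias=-1
  edge (8, 19)→(4, 11): d=(-4,-8) top-left  bias=+0
  edge (4, 11)→(18, 2): d=(14,-9) top-left  bias=+0
    (8,1)@(17, 3): e=[7,136,5] → X
    (0,2)@(1, 5): e=[259,0,-111] → .  [on edge]
    (7,2)@(15, 5): e=[21,112,15] → X
    (8,2)@(17, 5): e=[-13,128,33] → .
    (5,3)@(11, 7): e=[69,72,7] → X
    (6,3)@(13, 7): e=[35,88,25] → X
    (8,3)@(17, 7): e=[-33,120,61] → .
    (1,4)@(3, 9): e=[185,0,-37] → .  [on edge]
    (4,4)@(9, 9): e=[83,48,17] → X
    (7,4)@(15, 9): e=[-19,96,71] → .
    (2,5)@(5, 11): e=[131,8,9] → X
    (3,5)@(7, 11): e=[97,24,27] → X
    (2,6)@(5, 13): e=[111,0,37] → X  [on edge]
    (3,8)@(7, 17): e=[37,0,111] → X  [on edge]
  covered (20 px):
    . . . . . . . . .
    . . . . . . . . X
    . . . . . . . X .
    . . . . . X X X .
    . . . . X X X . .
    . . X X X X . . .
    . . X X X X . . .
    . . . X X . . . .
    . . . X X . . . .
    . . . . . . . . .
T4:
  2·area = 40  (B↔C swapped to make it positive)
  edge (14, 18)→(0, 2): d=(-14,-16) top-left  bias=+0
  edge (0, 2)→(6, 6): d=(6,4) right/bottom  bias=-1
  edge (6, 6)→(14, 18): d=(8,12) right/bottom  bias=-1
    (0,1)@(1, 3): e=[2,2,36] → X
    (1,1)@(3, 3): e=[34,-6,12] → .
    (0,2)@(1, 5): e=[-26,14,52] → .
    (1,2)@(3, 5): e=[6,6,28] → X
    (2,2)@(5, 5): e=[38,-2,4] → .
    (1,3)@(3, 7): e=[-22,18,44] → .
    (2,3)@(5, 7): e=[10,10,20] → X
    (3,3)@(7, 7): e=[42,2,-4] → .
    (2,4)@(5, 9): e=[-18,22,36] → .
    (3,4)@(7, 9): e=[14,14,12] → X
    (4,4)@(9, 9): e=[46,6,-12] → .
    (3,5)@(7, 11): e=[-14,26,28] → .
  covered (5 px):
    . . . . . . . . .
    X . . . . . . . .
    . X . . . . . . .
    . . X . . . . . .
    . . . X . . . . .
    . . . . X . . . .
    . . . . . . . . .
    . . . . . . . . .
    . . . . . . . . .
    . . . . . . . . .

Z-buffer (winner per pixel, '.' = empty):
  . . . . . . . . .
  4 . . . . . . . 3
  . 4 . . . . . 3 .
  . . 4 . . 3 3 3 .
  . 2 2 4 3 3 3 . .
  . . 3 3 4 3 2 . .
  . . 3 3 3 3 . . .
  . . 0 3 3 . . . .
  . 0 0 3 3 . . . .
  . 0 0 0 . . . . .

Final: 3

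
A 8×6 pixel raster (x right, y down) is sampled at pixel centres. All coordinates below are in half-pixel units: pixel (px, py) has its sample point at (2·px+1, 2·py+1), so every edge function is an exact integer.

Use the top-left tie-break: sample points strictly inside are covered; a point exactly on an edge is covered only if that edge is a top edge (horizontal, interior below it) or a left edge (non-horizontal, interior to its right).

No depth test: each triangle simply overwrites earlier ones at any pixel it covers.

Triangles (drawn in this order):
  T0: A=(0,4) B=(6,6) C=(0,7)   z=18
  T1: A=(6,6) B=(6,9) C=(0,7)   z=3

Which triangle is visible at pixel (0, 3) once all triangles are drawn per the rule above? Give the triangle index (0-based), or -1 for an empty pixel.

T0:
  2·area = 18
  edge (0, 4)→(6, 6): d=(6,2) right/bottom  bias=-1
  edge (6, 6)→(0, 7): d=(-6,1) right/bottom  bias=-1
  edge (0, 7)→(0, 4): d=(0,-3) top-left  bias=+0
    (0,2)@(1, 5): e=[4,11,3] → #
    (1,2)@(3, 5): e=[0,9,9] → ·  [on edge]
    (0,3)@(1, 7): e=[16,-1,3] → ·
    (4,3)@(9, 7): e=[0,-9,27] → ·  [on edge]
    (7,4)@(15, 9): e=[0,-27,45] → ·  [on edge]
  covered (1 px):
    · · · · · · · ·
    · · · · · · · ·
    # · · · · · · ·
    · · · · · · · ·
    · · · · · · · ·
    · · · · · · · ·
T1:
  2·area = 18
  edge (6, 6)→(6, 9): d=(0,3) right/bottom  bias=-1
  edge (6, 9)→(0, 7): d=(-6,-2) top-left  bias=+0
  edge (0, 7)→(6, 6): d=(6,-1) top-left  bias=+0
    (0,3)@(1, 7): e=[15,2,1] → #
    (1,3)@(3, 7): e=[9,6,3] → #
    (2,3)@(5, 7): e=[3,10,5] → #
    (3,3)@(7, 7): e=[-3,14,7] → ·
    (0,4)@(1, 9): e=[15,-10,13] → ·
    (1,4)@(3, 9): e=[9,-6,15] → ·
    (2,4)@(5, 9): e=[3,-2,17] → ·
  covered (3 px):
    · · · · · · · ·
    · · · · · · · ·
    · · · · · · · ·
    # # # · · · · ·
    · · · · · · · ·
    · · · · · · · ·

Z-buffer (winner per pixel, '.' = empty):
  . . . . . . . .
  . . . . . . . .
  0 . . . . . . .
  1 1 1 . . . . .
  . . . . . . . .
  . . . . . . . .

Answer: 1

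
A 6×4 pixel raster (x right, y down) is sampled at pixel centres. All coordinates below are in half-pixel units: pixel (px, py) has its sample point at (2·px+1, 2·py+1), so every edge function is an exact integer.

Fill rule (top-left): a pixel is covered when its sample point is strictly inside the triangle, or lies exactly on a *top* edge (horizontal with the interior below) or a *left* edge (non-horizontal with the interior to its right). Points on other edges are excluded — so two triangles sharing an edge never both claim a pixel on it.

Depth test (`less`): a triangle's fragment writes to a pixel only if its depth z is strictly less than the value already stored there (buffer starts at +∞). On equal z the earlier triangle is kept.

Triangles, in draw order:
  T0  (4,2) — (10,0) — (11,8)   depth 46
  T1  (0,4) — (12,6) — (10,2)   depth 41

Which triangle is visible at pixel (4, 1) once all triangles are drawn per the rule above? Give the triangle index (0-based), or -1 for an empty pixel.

T0:
  2·area = 50
  edge (4, 2)→(10, 0): d=(6,-2) top-left  bias=+0
  edge (10, 0)→(11, 8): d=(1,8) right/bottom  bias=-1
  edge (11, 8)→(4, 2): d=(-7,-6) top-left  bias=+0
    (3,0)@(7, 1): e=[0,25,25] → #  [on edge]
    (4,0)@(9, 1): e=[4,9,37] → #
    (5,0)@(11, 1): e=[8,-7,49] → ·
    (0,1)@(1, 3): e=[0,75,-25] → ·  [on edge]
    (3,1)@(7, 3): e=[12,27,11] → #
    (5,1)@(11, 3): e=[20,-5,35] → ·
    (3,2)@(7, 5): e=[24,29,-3] → ·
    (4,2)@(9, 5): e=[28,13,9] → #
    (5,2)@(11, 5): e=[32,-3,21] → ·
    (4,3)@(9, 7): e=[40,15,-5] → ·
  covered (5 px):
    · · · # # ·
    · · · # # ·
    · · · · # ·
    · · · · · ·
T1:
  2·area = 44  (B↔C swapped to make it positive)
  edge (0, 4)→(10, 2): d=(10,-2) top-left  bias=+0
  edge (10, 2)→(12, 6): d=(2,4) right/bottom  bias=-1
  edge (12, 6)→(0, 4): d=(-12,-2) top-left  bias=+0
    (2,1)@(5, 3): e=[0,22,22] → #  [on edge]
    (3,1)@(7, 3): e=[4,14,26] → #
    (4,1)@(9, 3): e=[8,6,30] → #
    (5,1)@(11, 3): e=[12,-2,34] → ·
    (2,2)@(5, 5): e=[20,26,-2] → ·
    (3,2)@(7, 5): e=[24,18,2] → #
    (5,2)@(11, 5): e=[32,2,10] → #
    (3,3)@(7, 7): e=[44,22,-22] → ·
    (4,3)@(9, 7): e=[48,14,-18] → ·
    (5,3)@(11, 7): e=[52,6,-14] → ·
  covered (6 px):
    · · · · · ·
    · · # # # ·
    · · · # # #
    · · · · · ·

Z-buffer (winner per pixel, '.' = empty):
  . . . 0 0 .
  . . 1 1 1 .
  . . . 1 1 1
  . . . . . .

Final: 1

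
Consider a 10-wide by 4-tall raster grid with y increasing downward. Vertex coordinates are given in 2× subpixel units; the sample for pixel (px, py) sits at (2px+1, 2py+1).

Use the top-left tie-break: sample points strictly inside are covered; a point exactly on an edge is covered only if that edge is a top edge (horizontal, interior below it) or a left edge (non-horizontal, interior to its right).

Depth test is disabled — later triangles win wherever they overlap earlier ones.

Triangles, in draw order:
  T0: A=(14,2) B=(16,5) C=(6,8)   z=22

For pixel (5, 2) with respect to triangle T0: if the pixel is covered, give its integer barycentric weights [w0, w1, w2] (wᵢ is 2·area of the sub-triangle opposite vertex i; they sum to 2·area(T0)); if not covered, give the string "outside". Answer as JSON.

T0:
  2·area = 36
  edge (14, 2)→(16, 5): d=(2,3) right/bottom  bias=-1
  edge (16, 5)→(6, 8): d=(-10,3) right/bottom  bias=-1
  edge (6, 8)→(14, 2): d=(8,-6) top-left  bias=+0
    (6,1)@(13, 3): e=[5,29,2] → #
    (7,1)@(15, 3): e=[-1,23,14] → ·
    (5,2)@(11, 5): e=[15,15,6] → #
    (7,2)@(15, 5): e=[3,3,30] → #
    (8,2)@(17, 5): e=[-3,-3,42] → ·
    (4,3)@(9, 7): e=[25,1,10] → #
    (5,3)@(11, 7): e=[19,-5,22] → ·
    (6,3)@(13, 7): e=[13,-11,34] → ·
    (7,3)@(15, 7): e=[7,-17,46] → ·
  covered (5 px):
    · · · · · · · · · ·
    · · · · · · # · · ·
    · · · · · # # # · ·
    · · · · # · · · · ·

Result: [15,6,15]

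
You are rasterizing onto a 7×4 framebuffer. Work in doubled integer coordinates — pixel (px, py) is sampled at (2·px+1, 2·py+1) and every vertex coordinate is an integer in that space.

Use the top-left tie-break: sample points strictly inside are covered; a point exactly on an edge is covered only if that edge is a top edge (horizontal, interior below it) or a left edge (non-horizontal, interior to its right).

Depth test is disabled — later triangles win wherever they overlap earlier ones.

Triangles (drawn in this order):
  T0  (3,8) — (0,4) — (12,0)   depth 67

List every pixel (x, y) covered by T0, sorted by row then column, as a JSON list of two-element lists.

T0:
  2·area = 60
  edge (3, 8)→(0, 4): d=(-3,-4) top-left  bias=+0
  edge (0, 4)→(12, 0): d=(12,-4) top-left  bias=+0
  edge (12, 0)→(3, 8): d=(-9,8) right/bottom  bias=-1
    (4,0)@(9, 1): e=[45,0,15] → █  [on edge]
    (5,0)@(11, 1): e=[53,8,-1] → ·
    (1,1)@(3, 3): e=[15,0,45] → █  [on edge]
    (2,1)@(5, 3): e=[23,8,29] → █
    (3,1)@(7, 3): e=[31,16,13] → █
    (4,1)@(9, 3): e=[39,24,-3] → ·
    (0,2)@(1, 5): e=[1,16,43] → █
    (3,2)@(7, 5): e=[25,40,-5] → ·
    (0,3)@(1, 7): e=[-5,40,25] → ·
    (1,3)@(3, 7): e=[3,48,9] → █
    (2,3)@(5, 7): e=[11,56,-7] → ·
  covered (8 px):
    · · · · █ · ·
    · █ █ █ · · ·
    █ █ █ · · · ·
    · █ · · · · ·

Final: [[4,0],[1,1],[2,1],[3,1],[0,2],[1,2],[2,2],[1,3]]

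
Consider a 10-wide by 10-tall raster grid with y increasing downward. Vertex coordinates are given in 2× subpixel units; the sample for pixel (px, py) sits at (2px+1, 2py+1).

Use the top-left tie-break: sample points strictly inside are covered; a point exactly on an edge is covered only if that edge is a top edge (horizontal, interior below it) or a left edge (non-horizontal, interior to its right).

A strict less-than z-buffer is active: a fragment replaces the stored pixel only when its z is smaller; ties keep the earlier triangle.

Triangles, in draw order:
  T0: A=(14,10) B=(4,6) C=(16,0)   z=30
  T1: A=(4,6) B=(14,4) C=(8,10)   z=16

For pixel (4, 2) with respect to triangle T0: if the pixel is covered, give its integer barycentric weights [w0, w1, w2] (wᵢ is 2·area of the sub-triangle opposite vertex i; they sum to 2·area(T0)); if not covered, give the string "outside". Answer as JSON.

T0:
  2·area = 108
  edge (14, 10)→(4, 6): d=(-10,-4) top-left  bias=+0
  edge (4, 6)→(16, 0): d=(12,-6) top-left  bias=+0
  edge (16, 0)→(14, 10): d=(-2,10) right/bottom  bias=-1
    (7,0)@(15, 1): e=[94,6,8] → X
    (8,0)@(17, 1): e=[102,18,-12] → .
    (5,1)@(11, 3): e=[58,6,44] → X
    (6,1)@(13, 3): e=[66,18,24] → X
    (8,1)@(17, 3): e=[82,42,-16] → .
    (3,2)@(7, 5): e=[22,6,80] → X
    (4,2)@(9, 5): e=[30,18,60] → X
    (7,2)@(15, 5): e=[54,54,0] → .  [on edge]
    (3,3)@(7, 7): e=[2,30,76] → X
    (7,3)@(15, 7): e=[34,78,-4] → .
    (3,4)@(7, 9): e=[-18,54,72] → .
    (4,4)@(9, 9): e=[-10,66,52] → .
    (6,7)@(13, 15): e=[-54,162,0] → .  [on edge]
  covered (13 px):
    . . . . . . . X . .
    . . . . . X X X . .
    . . . X X X X . . .
    . . . X X X X . . .
    . . . . . . X . . .
    . . . . . . . . . .
    . . . . . . . . . .
    . . . . . . . . . .
    . . . . . . . . . .
    . . . . . . . . . .
T1:
  2·area = 48
  edge (4, 6)→(14, 4): d=(10,-2) top-left  bias=+0
  edge (14, 4)→(8, 10): d=(-6,6) right/bottom  bias=-1
  edge (8, 10)→(4, 6): d=(-4,-4) top-left  bias=+0
    (8,0)@(17, 1): e=[-24,0,72] → .  [on edge]
    (0,1)@(1, 3): e=[-36,84,0] → .  [on edge]
    (7,1)@(15, 3): e=[-8,0,56] → .  [on edge]
    (9,1)@(19, 3): e=[0,-24,72] → .  [on edge]
    (1,2)@(3, 5): e=[-12,60,0] → .  [on edge]
    (4,2)@(9, 5): e=[0,24,24] → X  [on edge]
    (5,2)@(11, 5): e=[4,12,32] → X
    (6,2)@(13, 5): e=[8,0,40] → .  [on edge]
    (2,3)@(5, 7): e=[12,36,0] → X  [on edge]
    (3,3)@(7, 7): e=[16,24,8] → X
    (5,3)@(11, 7): e=[24,0,24] → .  [on edge]
    (2,4)@(5, 9): e=[32,24,-8] → .
    (3,4)@(7, 9): e=[36,12,0] → X  [on edge]
    (4,4)@(9, 9): e=[40,0,8] → .  [on edge]
    (3,5)@(7, 11): e=[56,0,-8] → .  [on edge]
    (4,5)@(9, 11): e=[60,-12,0] → .  [on edge]
    (2,6)@(5, 13): e=[72,0,-24] → .  [on edge]
    (5,6)@(11, 13): e=[84,-36,0] → .  [on edge]
    (1,7)@(3, 15): e=[88,0,-40] → .  [on edge]
    (6,7)@(13, 15): e=[108,-60,0] → .  [on edge]
    (0,8)@(1, 17): e=[104,0,-56] → .  [on edge]
    (7,8)@(15, 17): e=[132,-84,0] → .  [on edge]
    (8,9)@(17, 19): e=[156,-108,0] → .  [on edge]
  covered (6 px):
    . . . . . . . . . .
    . . . . . . . . . .
    . . . . X X . . . .
    . . X X X . . . . .
    . . . X . . . . . .
    . . . . . . . . . .
    . . . . . . . . . .
    . . . . . . . . . .
    . . . . . . . . . .
    . . . . . . . . . .

Final: [18,60,30]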